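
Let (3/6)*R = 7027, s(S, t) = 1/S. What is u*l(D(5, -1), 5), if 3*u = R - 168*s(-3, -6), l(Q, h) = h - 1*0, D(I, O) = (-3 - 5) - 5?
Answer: 70550/3 ≈ 23517.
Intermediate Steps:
D(I, O) = -13 (D(I, O) = -8 - 5 = -13)
R = 14054 (R = 2*7027 = 14054)
l(Q, h) = h (l(Q, h) = h + 0 = h)
u = 14110/3 (u = (14054 - 168/(-3))/3 = (14054 - 168*(-1/3))/3 = (14054 + 56)/3 = (1/3)*14110 = 14110/3 ≈ 4703.3)
u*l(D(5, -1), 5) = (14110/3)*5 = 70550/3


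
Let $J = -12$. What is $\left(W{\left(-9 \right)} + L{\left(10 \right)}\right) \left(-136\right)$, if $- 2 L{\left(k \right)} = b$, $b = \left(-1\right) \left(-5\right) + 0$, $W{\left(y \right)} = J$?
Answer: $1972$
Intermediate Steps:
$W{\left(y \right)} = -12$
$b = 5$ ($b = 5 + 0 = 5$)
$L{\left(k \right)} = - \frac{5}{2}$ ($L{\left(k \right)} = \left(- \frac{1}{2}\right) 5 = - \frac{5}{2}$)
$\left(W{\left(-9 \right)} + L{\left(10 \right)}\right) \left(-136\right) = \left(-12 - \frac{5}{2}\right) \left(-136\right) = \left(- \frac{29}{2}\right) \left(-136\right) = 1972$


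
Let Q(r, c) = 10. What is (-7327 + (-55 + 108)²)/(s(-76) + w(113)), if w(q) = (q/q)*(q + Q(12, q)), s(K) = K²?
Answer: -4518/5899 ≈ -0.76589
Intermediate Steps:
w(q) = 10 + q (w(q) = (q/q)*(q + 10) = 1*(10 + q) = 10 + q)
(-7327 + (-55 + 108)²)/(s(-76) + w(113)) = (-7327 + (-55 + 108)²)/((-76)² + (10 + 113)) = (-7327 + 53²)/(5776 + 123) = (-7327 + 2809)/5899 = -4518*1/5899 = -4518/5899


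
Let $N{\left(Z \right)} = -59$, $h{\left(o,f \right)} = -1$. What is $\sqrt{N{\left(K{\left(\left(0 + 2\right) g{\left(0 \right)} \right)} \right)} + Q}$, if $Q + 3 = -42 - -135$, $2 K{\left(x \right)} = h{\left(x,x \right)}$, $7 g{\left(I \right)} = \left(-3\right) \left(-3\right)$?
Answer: $\sqrt{31} \approx 5.5678$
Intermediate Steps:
$g{\left(I \right)} = \frac{9}{7}$ ($g{\left(I \right)} = \frac{\left(-3\right) \left(-3\right)}{7} = \frac{1}{7} \cdot 9 = \frac{9}{7}$)
$K{\left(x \right)} = - \frac{1}{2}$ ($K{\left(x \right)} = \frac{1}{2} \left(-1\right) = - \frac{1}{2}$)
$Q = 90$ ($Q = -3 - -93 = -3 + \left(-42 + 135\right) = -3 + 93 = 90$)
$\sqrt{N{\left(K{\left(\left(0 + 2\right) g{\left(0 \right)} \right)} \right)} + Q} = \sqrt{-59 + 90} = \sqrt{31}$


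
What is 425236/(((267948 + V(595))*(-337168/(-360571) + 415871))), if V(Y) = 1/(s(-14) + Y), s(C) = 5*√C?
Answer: 90429169297543815620/23696742686395018027852749 + 4761731980*I*√14/23696742686395018027852749 ≈ 3.8161e-6 + 7.5187e-16*I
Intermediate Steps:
V(Y) = 1/(Y + 5*I*√14) (V(Y) = 1/(5*√(-14) + Y) = 1/(5*(I*√14) + Y) = 1/(5*I*√14 + Y) = 1/(Y + 5*I*√14))
425236/(((267948 + V(595))*(-337168/(-360571) + 415871))) = 425236/(((267948 + 1/(595 + 5*I*√14))*(-337168/(-360571) + 415871))) = 425236/(((267948 + 1/(595 + 5*I*√14))*(-337168*(-1/360571) + 415871))) = 425236/(((267948 + 1/(595 + 5*I*√14))*(337168/360571 + 415871))) = 425236/(((267948 + 1/(595 + 5*I*√14))*(149951359509/360571))) = 425236/(40179166877717532/360571 + 149951359509/(360571*(595 + 5*I*√14)))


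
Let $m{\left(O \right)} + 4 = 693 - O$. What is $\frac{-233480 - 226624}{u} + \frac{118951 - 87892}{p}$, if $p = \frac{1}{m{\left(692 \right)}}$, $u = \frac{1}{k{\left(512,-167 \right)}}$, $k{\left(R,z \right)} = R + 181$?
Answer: $-318945249$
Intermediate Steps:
$k{\left(R,z \right)} = 181 + R$
$m{\left(O \right)} = 689 - O$ ($m{\left(O \right)} = -4 - \left(-693 + O\right) = 689 - O$)
$u = \frac{1}{693}$ ($u = \frac{1}{181 + 512} = \frac{1}{693} \approx 0.001443$)
$p = - \frac{1}{3}$ ($p = \frac{1}{689 - 692} = \frac{1}{-3} = - \frac{1}{3} \approx -0.33333$)
$\frac{-233480 - 226624}{u} + \frac{118951 - 87892}{p} = \left(-233480 - 226624\right) \frac{1}{\frac{1}{693}} + \frac{118951 - 87892}{- \frac{1}{3}} = \left(-460104\right) 693 + \left(118951 - 87892\right) \left(-3\right) = -318852072 + 31059 \left(-3\right) = -318852072 - 93177 = -318945249$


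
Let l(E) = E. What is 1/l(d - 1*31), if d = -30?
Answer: -1/61 ≈ -0.016393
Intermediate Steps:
1/l(d - 1*31) = 1/(-30 - 1*31) = 1/(-30 - 31) = 1/(-61) = -1/61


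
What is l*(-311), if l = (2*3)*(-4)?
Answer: 7464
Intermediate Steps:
l = -24 (l = 6*(-4) = -24)
l*(-311) = -24*(-311) = 7464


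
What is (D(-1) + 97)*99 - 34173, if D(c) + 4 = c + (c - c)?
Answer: -25065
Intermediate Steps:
D(c) = -4 + c (D(c) = -4 + (c + (c - c)) = -4 + (c + 0) = -4 + c)
(D(-1) + 97)*99 - 34173 = ((-4 - 1) + 97)*99 - 34173 = (-5 + 97)*99 - 34173 = 92*99 - 34173 = 9108 - 34173 = -25065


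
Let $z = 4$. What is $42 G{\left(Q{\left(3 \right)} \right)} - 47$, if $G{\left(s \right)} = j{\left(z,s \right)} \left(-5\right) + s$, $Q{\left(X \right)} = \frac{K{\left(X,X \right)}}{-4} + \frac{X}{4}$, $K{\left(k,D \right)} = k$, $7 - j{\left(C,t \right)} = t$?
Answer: $-1517$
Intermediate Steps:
$j{\left(C,t \right)} = 7 - t$
$Q{\left(X \right)} = 0$ ($Q{\left(X \right)} = \frac{X}{-4} + \frac{X}{4} = X \left(- \frac{1}{4}\right) + X \frac{1}{4} = - \frac{X}{4} + \frac{X}{4} = 0$)
$G{\left(s \right)} = -35 + 6 s$ ($G{\left(s \right)} = \left(7 - s\right) \left(-5\right) + s = \left(-35 + 5 s\right) + s = -35 + 6 s$)
$42 G{\left(Q{\left(3 \right)} \right)} - 47 = 42 \left(-35 + 6 \cdot 0\right) - 47 = 42 \left(-35 + 0\right) - 47 = 42 \left(-35\right) - 47 = -1470 - 47 = -1517$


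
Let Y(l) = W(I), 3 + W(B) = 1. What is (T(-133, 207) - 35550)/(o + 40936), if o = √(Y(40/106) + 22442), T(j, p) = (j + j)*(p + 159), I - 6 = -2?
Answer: -40004706/12321571 + 3909*√5610/24643142 ≈ -3.2348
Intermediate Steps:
I = 4 (I = 6 - 2 = 4)
W(B) = -2 (W(B) = -3 + 1 = -2)
Y(l) = -2
T(j, p) = 2*j*(159 + p) (T(j, p) = (2*j)*(159 + p) = 2*j*(159 + p))
o = 2*√5610 (o = √(-2 + 22442) = √22440 = 2*√5610 ≈ 149.80)
(T(-133, 207) - 35550)/(o + 40936) = (2*(-133)*(159 + 207) - 35550)/(2*√5610 + 40936) = (2*(-133)*366 - 35550)/(40936 + 2*√5610) = (-97356 - 35550)/(40936 + 2*√5610) = -132906/(40936 + 2*√5610)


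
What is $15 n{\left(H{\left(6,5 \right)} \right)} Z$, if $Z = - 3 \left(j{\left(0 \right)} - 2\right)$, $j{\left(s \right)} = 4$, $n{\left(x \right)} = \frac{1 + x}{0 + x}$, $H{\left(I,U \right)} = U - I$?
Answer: $0$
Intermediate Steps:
$n{\left(x \right)} = \frac{1 + x}{x}$
$Z = -6$ ($Z = - 3 \left(4 - 2\right) = \left(-3\right) 2 = -6$)
$15 n{\left(H{\left(6,5 \right)} \right)} Z = 15 \frac{1 + \left(5 - 6\right)}{5 - 6} \left(-6\right) = 15 \frac{1 - 1}{-1} \left(-6\right) = 15 \left(\left(-1\right) 0\right) \left(-6\right) = 15 \cdot 0 \left(-6\right) = 0 \left(-6\right) = 0$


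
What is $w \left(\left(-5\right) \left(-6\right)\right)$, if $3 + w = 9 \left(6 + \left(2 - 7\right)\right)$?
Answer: $180$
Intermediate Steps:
$w = 6$ ($w = -3 + 9 \left(6 + \left(2 - 7\right)\right) = -3 + 9 \left(6 - 5\right) = -3 + 9 \cdot 1 = -3 + 9 = 6$)
$w \left(\left(-5\right) \left(-6\right)\right) = 6 \left(\left(-5\right) \left(-6\right)\right) = 6 \cdot 30 = 180$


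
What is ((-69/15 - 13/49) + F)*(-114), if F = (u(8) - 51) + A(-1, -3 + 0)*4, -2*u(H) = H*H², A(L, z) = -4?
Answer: 9157278/245 ≈ 37377.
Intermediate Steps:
u(H) = -H³/2 (u(H) = -H*H²/2 = -H³/2)
F = -323 (F = (-½*8³ - 51) - 4*4 = (-½*512 - 51) - 16 = (-256 - 51) - 16 = -307 - 16 = -323)
((-69/15 - 13/49) + F)*(-114) = ((-69/15 - 13/49) - 323)*(-114) = ((-69*1/15 - 13*1/49) - 323)*(-114) = ((-23/5 - 13/49) - 323)*(-114) = (-1192/245 - 323)*(-114) = -80327/245*(-114) = 9157278/245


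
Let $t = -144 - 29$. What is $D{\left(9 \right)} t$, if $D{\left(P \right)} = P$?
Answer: $-1557$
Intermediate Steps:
$t = -173$ ($t = -144 - 29 = -173$)
$D{\left(9 \right)} t = 9 \left(-173\right) = -1557$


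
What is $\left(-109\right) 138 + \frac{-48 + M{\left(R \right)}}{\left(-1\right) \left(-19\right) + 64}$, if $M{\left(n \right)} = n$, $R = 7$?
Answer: $- \frac{1248527}{83} \approx -15043.0$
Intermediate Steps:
$\left(-109\right) 138 + \frac{-48 + M{\left(R \right)}}{\left(-1\right) \left(-19\right) + 64} = \left(-109\right) 138 + \frac{-48 + 7}{\left(-1\right) \left(-19\right) + 64} = -15042 - \frac{41}{19 + 64} = -15042 - \frac{41}{83} = - \frac{1248527}{83}$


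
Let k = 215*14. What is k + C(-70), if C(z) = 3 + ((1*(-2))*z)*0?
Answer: 3013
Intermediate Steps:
C(z) = 3 (C(z) = 3 - 2*z*0 = 3 + 0 = 3)
k = 3010
k + C(-70) = 3010 + 3 = 3013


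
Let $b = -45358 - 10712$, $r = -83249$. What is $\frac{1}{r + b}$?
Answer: $- \frac{1}{139319} \approx -7.1778 \cdot 10^{-6}$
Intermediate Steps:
$b = -56070$
$\frac{1}{r + b} = \frac{1}{-83249 - 56070} = \frac{1}{-139319} = - \frac{1}{139319}$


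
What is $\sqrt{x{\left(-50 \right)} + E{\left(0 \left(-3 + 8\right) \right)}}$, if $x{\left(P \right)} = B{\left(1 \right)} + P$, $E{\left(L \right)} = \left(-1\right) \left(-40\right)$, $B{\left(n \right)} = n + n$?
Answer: $2 i \sqrt{2} \approx 2.8284 i$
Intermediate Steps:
$B{\left(n \right)} = 2 n$
$E{\left(L \right)} = 40$
$x{\left(P \right)} = 2 + P$ ($x{\left(P \right)} = 2 \cdot 1 + P = 2 + P$)
$\sqrt{x{\left(-50 \right)} + E{\left(0 \left(-3 + 8\right) \right)}} = \sqrt{\left(2 - 50\right) + 40} = \sqrt{-48 + 40} = \sqrt{-8} = 2 i \sqrt{2}$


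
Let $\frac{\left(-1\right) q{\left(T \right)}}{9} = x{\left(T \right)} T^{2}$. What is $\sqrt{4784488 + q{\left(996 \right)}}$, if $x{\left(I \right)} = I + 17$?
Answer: $2 i \sqrt{2259856346} \approx 95076.0 i$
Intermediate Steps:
$x{\left(I \right)} = 17 + I$
$q{\left(T \right)} = - 9 T^{2} \left(17 + T\right)$ ($q{\left(T \right)} = - 9 \left(17 + T\right) T^{2} = - 9 T^{2} \left(17 + T\right)$)
$\sqrt{4784488 + q{\left(996 \right)}} = \sqrt{4784488 + 9 \cdot 996^{2} \left(-17 - 996\right)} = \sqrt{4784488 + 9 \cdot 992016 \left(-17 - 996\right)} = \sqrt{4784488 + 9 \cdot 992016 \left(-1013\right)} = \sqrt{4784488 - 9044209872} = \sqrt{-9039425384} = 2 i \sqrt{2259856346}$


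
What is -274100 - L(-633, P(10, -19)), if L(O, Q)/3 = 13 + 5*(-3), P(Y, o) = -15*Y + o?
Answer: -274094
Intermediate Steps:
P(Y, o) = o - 15*Y
L(O, Q) = -6 (L(O, Q) = 3*(13 + 5*(-3)) = 3*(13 - 15) = 3*(-2) = -6)
-274100 - L(-633, P(10, -19)) = -274100 - 1*(-6) = -274100 + 6 = -274094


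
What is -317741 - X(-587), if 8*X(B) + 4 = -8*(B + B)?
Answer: -637829/2 ≈ -3.1891e+5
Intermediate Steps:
X(B) = -½ - 2*B (X(B) = -½ + (-8*(B + B))/8 = -½ + (-16*B)/8 = -½ - 2*B)
-317741 - X(-587) = -317741 - (-½ - 2*(-587)) = -317741 - (-½ + 1174) = -317741 - 1*2347/2 = -317741 - 2347/2 = -637829/2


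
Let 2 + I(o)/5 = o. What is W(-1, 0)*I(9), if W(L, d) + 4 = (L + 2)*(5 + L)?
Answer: 0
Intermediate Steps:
I(o) = -10 + 5*o
W(L, d) = -4 + (2 + L)*(5 + L) (W(L, d) = -4 + (L + 2)*(5 + L) = -4 + (2 + L)*(5 + L))
W(-1, 0)*I(9) = (6 + (-1)² + 7*(-1))*(-10 + 5*9) = (6 + 1 - 7)*(-10 + 45) = 0*35 = 0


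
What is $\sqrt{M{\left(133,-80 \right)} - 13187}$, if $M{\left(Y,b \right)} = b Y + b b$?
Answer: $i \sqrt{17427} \approx 132.01 i$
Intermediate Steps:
$M{\left(Y,b \right)} = b^{2} + Y b$ ($M{\left(Y,b \right)} = Y b + b^{2} = b^{2} + Y b$)
$\sqrt{M{\left(133,-80 \right)} - 13187} = \sqrt{- 80 \left(133 - 80\right) - 13187} = \sqrt{\left(-80\right) 53 - 13187} = \sqrt{-4240 - 13187} = \sqrt{-17427} = i \sqrt{17427}$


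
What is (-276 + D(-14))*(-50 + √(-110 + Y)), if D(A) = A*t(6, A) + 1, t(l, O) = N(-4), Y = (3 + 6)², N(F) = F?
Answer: 10950 - 219*I*√29 ≈ 10950.0 - 1179.4*I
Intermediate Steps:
Y = 81 (Y = 9² = 81)
t(l, O) = -4
D(A) = 1 - 4*A (D(A) = A*(-4) + 1 = -4*A + 1 = 1 - 4*A)
(-276 + D(-14))*(-50 + √(-110 + Y)) = (-276 + (1 - 4*(-14)))*(-50 + √(-110 + 81)) = (-276 + (1 + 56))*(-50 + √(-29)) = (-276 + 57)*(-50 + I*√29) = -219*(-50 + I*√29) = 10950 - 219*I*√29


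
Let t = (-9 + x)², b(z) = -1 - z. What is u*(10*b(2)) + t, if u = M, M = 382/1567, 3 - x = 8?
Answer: 295672/1567 ≈ 188.69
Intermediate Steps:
x = -5 (x = 3 - 1*8 = 3 - 8 = -5)
M = 382/1567 (M = 382*(1/1567) = 382/1567 ≈ 0.24378)
u = 382/1567 ≈ 0.24378
t = 196 (t = (-9 - 5)² = (-14)² = 196)
u*(10*b(2)) + t = 382*(10*(-1 - 1*2))/1567 + 196 = 382*(10*(-1 - 2))/1567 + 196 = 382*(10*(-3))/1567 + 196 = (382/1567)*(-30) + 196 = -11460/1567 + 196 = 295672/1567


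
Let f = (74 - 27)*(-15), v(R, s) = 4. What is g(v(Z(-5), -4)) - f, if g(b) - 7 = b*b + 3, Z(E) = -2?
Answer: 731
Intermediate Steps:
g(b) = 10 + b² (g(b) = 7 + (b*b + 3) = 7 + (b² + 3) = 7 + (3 + b²) = 10 + b²)
f = -705 (f = 47*(-15) = -705)
g(v(Z(-5), -4)) - f = (10 + 4²) - 1*(-705) = (10 + 16) + 705 = 26 + 705 = 731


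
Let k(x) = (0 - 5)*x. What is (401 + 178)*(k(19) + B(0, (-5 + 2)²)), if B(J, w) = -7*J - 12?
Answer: -61953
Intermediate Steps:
B(J, w) = -12 - 7*J
k(x) = -5*x
(401 + 178)*(k(19) + B(0, (-5 + 2)²)) = (401 + 178)*(-5*19 + (-12 - 7*0)) = 579*(-95 + (-12 + 0)) = 579*(-95 - 12) = 579*(-107) = -61953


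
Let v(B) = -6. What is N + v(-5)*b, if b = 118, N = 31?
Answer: -677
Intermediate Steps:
N + v(-5)*b = 31 - 6*118 = 31 - 708 = -677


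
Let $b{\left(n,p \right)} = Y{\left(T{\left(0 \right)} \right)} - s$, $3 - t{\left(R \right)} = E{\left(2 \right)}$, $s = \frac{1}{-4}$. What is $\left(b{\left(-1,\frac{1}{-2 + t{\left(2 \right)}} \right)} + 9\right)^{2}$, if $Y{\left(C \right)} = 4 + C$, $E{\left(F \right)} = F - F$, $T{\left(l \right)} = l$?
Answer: $\frac{2809}{16} \approx 175.56$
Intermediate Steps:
$E{\left(F \right)} = 0$
$s = - \frac{1}{4} \approx -0.25$
$t{\left(R \right)} = 3$ ($t{\left(R \right)} = 3 - 0 = 3 + 0 = 3$)
$b{\left(n,p \right)} = \frac{17}{4}$ ($b{\left(n,p \right)} = \left(4 + 0\right) - - \frac{1}{4} = 4 + \frac{1}{4} = \frac{17}{4}$)
$\left(b{\left(-1,\frac{1}{-2 + t{\left(2 \right)}} \right)} + 9\right)^{2} = \left(\frac{17}{4} + 9\right)^{2} = \left(\frac{53}{4}\right)^{2} = \frac{2809}{16}$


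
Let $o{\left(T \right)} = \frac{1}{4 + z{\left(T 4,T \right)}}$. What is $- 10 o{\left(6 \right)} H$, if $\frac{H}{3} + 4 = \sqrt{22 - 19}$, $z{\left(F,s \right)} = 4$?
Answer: $15 - \frac{15 \sqrt{3}}{4} \approx 8.5048$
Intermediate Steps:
$o{\left(T \right)} = \frac{1}{8}$ ($o{\left(T \right)} = \frac{1}{4 + 4} = \frac{1}{8}$)
$H = -12 + 3 \sqrt{3}$ ($H = -12 + 3 \sqrt{22 - 19} = -12 + 3 \sqrt{3} \approx -6.8038$)
$- 10 o{\left(6 \right)} H = \left(-10\right) \frac{1}{8} \left(-12 + 3 \sqrt{3}\right) = - \frac{5 \left(-12 + 3 \sqrt{3}\right)}{4} = 15 - \frac{15 \sqrt{3}}{4}$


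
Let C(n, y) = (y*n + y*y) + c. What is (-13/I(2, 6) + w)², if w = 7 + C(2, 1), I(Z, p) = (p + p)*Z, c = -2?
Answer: 32041/576 ≈ 55.627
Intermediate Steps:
C(n, y) = -2 + y² + n*y (C(n, y) = (y*n + y*y) - 2 = (n*y + y²) - 2 = (y² + n*y) - 2 = -2 + y² + n*y)
I(Z, p) = 2*Z*p (I(Z, p) = (2*p)*Z = 2*Z*p)
w = 8 (w = 7 + (-2 + 1² + 2*1) = 7 + (-2 + 1 + 2) = 7 + 1 = 8)
(-13/I(2, 6) + w)² = (-13/(2*2*6) + 8)² = (-13/24 + 8)² = (179/24)² = 32041/576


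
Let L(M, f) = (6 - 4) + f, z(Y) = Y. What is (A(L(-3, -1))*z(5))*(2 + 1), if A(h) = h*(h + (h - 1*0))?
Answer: 30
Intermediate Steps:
L(M, f) = 2 + f
A(h) = 2*h² (A(h) = h*(h + (h + 0)) = h*(h + h) = h*(2*h) = 2*h²)
(A(L(-3, -1))*z(5))*(2 + 1) = ((2*(2 - 1)²)*5)*(2 + 1) = ((2*1²)*5)*3 = ((2*1)*5)*3 = (2*5)*3 = 10*3 = 30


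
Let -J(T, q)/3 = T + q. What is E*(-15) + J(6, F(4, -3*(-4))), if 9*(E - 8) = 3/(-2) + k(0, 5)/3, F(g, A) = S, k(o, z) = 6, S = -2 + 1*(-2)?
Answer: -761/6 ≈ -126.83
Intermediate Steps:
S = -4 (S = -2 - 2 = -4)
F(g, A) = -4
J(T, q) = -3*T - 3*q (J(T, q) = -3*(T + q) = -3*T - 3*q)
E = 145/18 (E = 8 + (3/(-2) + 6/3)/9 = 8 + (3*(-½) + 6*(⅓))/9 = 8 + (-3/2 + 2)/9 = 8 + (⅑)*(½) = 8 + 1/18 = 145/18 ≈ 8.0556)
E*(-15) + J(6, F(4, -3*(-4))) = (145/18)*(-15) + (-3*6 - 3*(-4)) = -725/6 + (-18 + 12) = -725/6 - 6 = -761/6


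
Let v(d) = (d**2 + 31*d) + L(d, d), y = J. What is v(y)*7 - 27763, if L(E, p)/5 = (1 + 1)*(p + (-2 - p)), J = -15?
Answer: -29583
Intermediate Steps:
L(E, p) = -20 (L(E, p) = 5*((1 + 1)*(p + (-2 - p))) = 5*(2*(-2)) = 5*(-4) = -20)
y = -15
v(d) = -20 + d**2 + 31*d (v(d) = (d**2 + 31*d) - 20 = -20 + d**2 + 31*d)
v(y)*7 - 27763 = (-20 + (-15)**2 + 31*(-15))*7 - 27763 = (-20 + 225 - 465)*7 - 27763 = -260*7 - 27763 = -1820 - 27763 = -29583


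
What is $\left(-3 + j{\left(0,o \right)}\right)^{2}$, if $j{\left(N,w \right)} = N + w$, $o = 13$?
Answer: $100$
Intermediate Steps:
$\left(-3 + j{\left(0,o \right)}\right)^{2} = \left(-3 + \left(0 + 13\right)\right)^{2} = \left(-3 + 13\right)^{2} = 10^{2} = 100$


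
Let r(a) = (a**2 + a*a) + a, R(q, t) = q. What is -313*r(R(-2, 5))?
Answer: -1878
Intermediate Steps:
r(a) = a + 2*a**2 (r(a) = (a**2 + a**2) + a = 2*a**2 + a = a + 2*a**2)
-313*r(R(-2, 5)) = -(-626)*(1 + 2*(-2)) = -(-626)*(1 - 4) = -(-626)*(-3) = -313*6 = -1878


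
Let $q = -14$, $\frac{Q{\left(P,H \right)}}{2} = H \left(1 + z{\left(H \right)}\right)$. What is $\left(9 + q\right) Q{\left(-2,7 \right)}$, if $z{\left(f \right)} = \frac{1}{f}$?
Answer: $-80$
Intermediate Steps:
$Q{\left(P,H \right)} = 2 H \left(1 + \frac{1}{H}\right)$
$\left(9 + q\right) Q{\left(-2,7 \right)} = \left(9 - 14\right) \left(2 + 2 \cdot 7\right) = - 5 \left(2 + 14\right) = \left(-5\right) 16 = -80$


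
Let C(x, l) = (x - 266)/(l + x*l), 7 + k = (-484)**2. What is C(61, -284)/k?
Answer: 205/4124656392 ≈ 4.9701e-8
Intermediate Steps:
k = 234249 (k = -7 + (-484)**2 = -7 + 234256 = 234249)
C(x, l) = (-266 + x)/(l + l*x)
C(61, -284)/k = ((-266 + 61)/((-284)*(1 + 61)))/234249 = -1/284*(-205)/62*(1/234249) = -1/284*1/62*(-205)*(1/234249) = (205/17608)*(1/234249) = 205/4124656392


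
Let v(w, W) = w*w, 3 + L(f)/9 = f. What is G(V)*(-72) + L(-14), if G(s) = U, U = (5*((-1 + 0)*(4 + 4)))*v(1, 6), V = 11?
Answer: 2727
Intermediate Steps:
L(f) = -27 + 9*f
v(w, W) = w²
U = -40 (U = (5*((-1 + 0)*(4 + 4)))*1² = (5*(-1*8))*1 = (5*(-8))*1 = -40*1 = -40)
G(s) = -40
G(V)*(-72) + L(-14) = -40*(-72) + (-27 + 9*(-14)) = 2880 + (-27 - 126) = 2880 - 153 = 2727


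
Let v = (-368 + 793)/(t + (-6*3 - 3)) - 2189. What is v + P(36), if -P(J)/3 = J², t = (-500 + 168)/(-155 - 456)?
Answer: -76216098/12499 ≈ -6097.8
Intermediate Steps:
t = 332/611 (t = -332/(-611) = -332*(-1/611) = 332/611 ≈ 0.54337)
v = -27619986/12499 (v = (-368 + 793)/(332/611 + (-6*3 - 3)) - 2189 = 425/(332/611 + (-18 - 3)) - 2189 = 425/(332/611 - 21) - 2189 = 425/(-12499/611) - 2189 = 425*(-611/12499) - 2189 = -259675/12499 - 2189 = -27619986/12499 ≈ -2209.8)
P(J) = -3*J²
v + P(36) = -27619986/12499 - 3*36² = -27619986/12499 - 3*1296 = -27619986/12499 - 3888 = -76216098/12499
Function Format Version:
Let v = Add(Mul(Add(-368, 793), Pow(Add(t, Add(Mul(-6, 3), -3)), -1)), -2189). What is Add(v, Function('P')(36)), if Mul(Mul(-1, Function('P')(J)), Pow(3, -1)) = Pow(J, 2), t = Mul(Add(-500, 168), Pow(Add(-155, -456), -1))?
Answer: Rational(-76216098, 12499) ≈ -6097.8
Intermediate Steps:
t = Rational(332, 611) (t = Mul(-332, Pow(-611, -1)) = Mul(-332, Rational(-1, 611)) = Rational(332, 611) ≈ 0.54337)
v = Rational(-27619986, 12499) (v = Add(Mul(Add(-368, 793), Pow(Add(Rational(332, 611), Add(Mul(-6, 3), -3)), -1)), -2189) = Add(Mul(425, Pow(Add(Rational(332, 611), Add(-18, -3)), -1)), -2189) = Add(Mul(425, Pow(Add(Rational(332, 611), -21), -1)), -2189) = Add(Mul(425, Pow(Rational(-12499, 611), -1)), -2189) = Add(Mul(425, Rational(-611, 12499)), -2189) = Add(Rational(-259675, 12499), -2189) = Rational(-27619986, 12499) ≈ -2209.8)
Function('P')(J) = Mul(-3, Pow(J, 2))
Add(v, Function('P')(36)) = Add(Rational(-27619986, 12499), Mul(-3, Pow(36, 2))) = Add(Rational(-27619986, 12499), Mul(-3, 1296)) = Add(Rational(-27619986, 12499), -3888) = Rational(-76216098, 12499)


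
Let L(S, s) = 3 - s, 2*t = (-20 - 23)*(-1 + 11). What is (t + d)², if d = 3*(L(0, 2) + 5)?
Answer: 38809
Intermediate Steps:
t = -215 (t = ((-20 - 23)*(-1 + 11))/2 = (-43*10)/2 = (½)*(-430) = -215)
d = 18 (d = 3*((3 - 1*2) + 5) = 3*((3 - 2) + 5) = 3*(1 + 5) = 3*6 = 18)
(t + d)² = (-215 + 18)² = (-197)² = 38809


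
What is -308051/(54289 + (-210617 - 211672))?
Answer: 308051/368000 ≈ 0.83710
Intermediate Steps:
-308051/(54289 + (-210617 - 211672)) = -308051/(54289 - 422289) = -308051/(-368000) = -308051*(-1/368000) = 308051/368000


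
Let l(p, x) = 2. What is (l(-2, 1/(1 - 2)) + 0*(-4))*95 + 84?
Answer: 274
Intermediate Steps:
(l(-2, 1/(1 - 2)) + 0*(-4))*95 + 84 = (2 + 0*(-4))*95 + 84 = (2 + 0)*95 + 84 = 2*95 + 84 = 190 + 84 = 274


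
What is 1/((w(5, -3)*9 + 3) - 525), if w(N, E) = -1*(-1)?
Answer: -1/513 ≈ -0.0019493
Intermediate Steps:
w(N, E) = 1
1/((w(5, -3)*9 + 3) - 525) = 1/((1*9 + 3) - 525) = 1/((9 + 3) - 525) = 1/(12 - 525) = 1/(-513) = -1/513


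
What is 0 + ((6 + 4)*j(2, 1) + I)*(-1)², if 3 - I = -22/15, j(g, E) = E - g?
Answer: -83/15 ≈ -5.5333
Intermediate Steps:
I = 67/15 (I = 3 - (-22)/15 = 3 - 1*(-22/15) = 3 + 22/15 = 67/15 ≈ 4.4667)
0 + ((6 + 4)*j(2, 1) + I)*(-1)² = 0 + ((6 + 4)*(1 - 1*2) + 67/15)*(-1)² = 0 + (10*(1 - 2) + 67/15)*1 = 0 + (10*(-1) + 67/15)*1 = 0 + (-10 + 67/15)*1 = 0 - 83/15*1 = 0 - 83/15 = -83/15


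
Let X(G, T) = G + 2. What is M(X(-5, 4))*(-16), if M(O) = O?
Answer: 48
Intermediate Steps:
X(G, T) = 2 + G
M(X(-5, 4))*(-16) = (2 - 5)*(-16) = -3*(-16) = 48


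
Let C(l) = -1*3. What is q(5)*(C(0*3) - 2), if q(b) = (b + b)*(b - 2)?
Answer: -150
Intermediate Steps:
C(l) = -3
q(b) = 2*b*(-2 + b) (q(b) = (2*b)*(-2 + b) = 2*b*(-2 + b))
q(5)*(C(0*3) - 2) = (2*5*(-2 + 5))*(-3 - 2) = (2*5*3)*(-5) = 30*(-5) = -150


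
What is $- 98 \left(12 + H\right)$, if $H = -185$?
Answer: $16954$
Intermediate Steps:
$- 98 \left(12 + H\right) = - 98 \left(12 - 185\right) = \left(-98\right) \left(-173\right) = 16954$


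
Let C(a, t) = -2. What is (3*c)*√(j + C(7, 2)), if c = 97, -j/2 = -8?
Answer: 291*√14 ≈ 1088.8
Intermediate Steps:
j = 16 (j = -2*(-8) = 16)
(3*c)*√(j + C(7, 2)) = (3*97)*√(16 - 2) = 291*√14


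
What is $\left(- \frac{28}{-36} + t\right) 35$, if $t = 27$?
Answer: $\frac{8750}{9} \approx 972.22$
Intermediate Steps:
$\left(- \frac{28}{-36} + t\right) 35 = \left(- \frac{28}{-36} + 27\right) 35 = \left(\left(-28\right) \left(- \frac{1}{36}\right) + 27\right) 35 = \left(\frac{7}{9} + 27\right) 35 = \frac{250}{9} \cdot 35 = \frac{8750}{9}$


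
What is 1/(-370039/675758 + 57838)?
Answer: 675758/39084121165 ≈ 1.7290e-5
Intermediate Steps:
1/(-370039/675758 + 57838) = 1/(39084121165/675758) = 675758/39084121165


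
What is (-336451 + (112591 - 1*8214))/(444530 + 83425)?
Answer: -77358/175985 ≈ -0.43957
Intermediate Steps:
(-336451 + (112591 - 1*8214))/(444530 + 83425) = (-336451 + (112591 - 8214))/527955 = (-336451 + 104377)*(1/527955) = -232074*1/527955 = -77358/175985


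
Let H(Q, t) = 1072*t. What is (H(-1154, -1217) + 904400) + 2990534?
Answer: 2590310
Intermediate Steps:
(H(-1154, -1217) + 904400) + 2990534 = (1072*(-1217) + 904400) + 2990534 = (-1304624 + 904400) + 2990534 = -400224 + 2990534 = 2590310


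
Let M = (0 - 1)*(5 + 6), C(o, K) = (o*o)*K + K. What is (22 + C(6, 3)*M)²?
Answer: 1437601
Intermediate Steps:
C(o, K) = K + K*o² (C(o, K) = o²*K + K = K*o² + K = K + K*o²)
M = -11 (M = -1*11 = -11)
(22 + C(6, 3)*M)² = (22 + (3*(1 + 6²))*(-11))² = (22 + (3*(1 + 36))*(-11))² = (22 + (3*37)*(-11))² = (22 + 111*(-11))² = (22 - 1221)² = (-1199)² = 1437601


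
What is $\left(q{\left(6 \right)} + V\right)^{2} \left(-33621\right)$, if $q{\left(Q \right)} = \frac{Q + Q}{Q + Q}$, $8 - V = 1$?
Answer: $-2151744$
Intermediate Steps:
$V = 7$ ($V = 8 - 1 = 7$)
$q{\left(Q \right)} = 1$ ($q{\left(Q \right)} = \frac{2 Q}{2 Q} = 2 Q \frac{1}{2 Q} = 1$)
$\left(q{\left(6 \right)} + V\right)^{2} \left(-33621\right) = \left(1 + 7\right)^{2} \left(-33621\right) = 8^{2} \left(-33621\right) = 64 \left(-33621\right) = -2151744$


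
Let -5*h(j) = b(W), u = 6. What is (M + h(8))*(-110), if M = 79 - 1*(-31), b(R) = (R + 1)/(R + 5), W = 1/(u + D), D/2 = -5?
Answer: -229834/19 ≈ -12097.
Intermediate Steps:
D = -10 (D = 2*(-5) = -10)
W = -1/4 (W = 1/(6 - 10) = 1/(-4) = -1/4 ≈ -0.25000)
b(R) = (1 + R)/(5 + R)
h(j) = -3/95 (h(j) = -(1 - 1/4)/(5*(5 - 1/4)) = -3/(5*19/4*4) = -4*3/(95*4) = -1/5*3/19 = -3/95)
M = 110 (M = 79 + 31 = 110)
(M + h(8))*(-110) = (110 - 3/95)*(-110) = (10447/95)*(-110) = -229834/19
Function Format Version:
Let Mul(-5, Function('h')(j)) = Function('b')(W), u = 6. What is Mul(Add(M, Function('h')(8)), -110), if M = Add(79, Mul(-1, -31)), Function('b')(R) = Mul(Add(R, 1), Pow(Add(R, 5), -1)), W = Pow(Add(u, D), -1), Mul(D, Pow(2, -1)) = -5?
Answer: Rational(-229834, 19) ≈ -12097.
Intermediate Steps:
D = -10 (D = Mul(2, -5) = -10)
W = Rational(-1, 4) (W = Pow(Add(6, -10), -1) = Pow(-4, -1) = Rational(-1, 4) ≈ -0.25000)
Function('b')(R) = Mul(Pow(Add(5, R), -1), Add(1, R)) (Function('b')(R) = Mul(Add(1, R), Pow(Add(5, R), -1)) = Mul(Pow(Add(5, R), -1), Add(1, R)))
Function('h')(j) = Rational(-3, 95) (Function('h')(j) = Mul(Rational(-1, 5), Mul(Pow(Add(5, Rational(-1, 4)), -1), Add(1, Rational(-1, 4)))) = Mul(Rational(-1, 5), Mul(Pow(Rational(19, 4), -1), Rational(3, 4))) = Mul(Rational(-1, 5), Mul(Rational(4, 19), Rational(3, 4))) = Mul(Rational(-1, 5), Rational(3, 19)) = Rational(-3, 95))
M = 110 (M = Add(79, 31) = 110)
Mul(Add(M, Function('h')(8)), -110) = Mul(Add(110, Rational(-3, 95)), -110) = Mul(Rational(10447, 95), -110) = Rational(-229834, 19)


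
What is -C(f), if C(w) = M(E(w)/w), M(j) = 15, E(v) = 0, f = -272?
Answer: -15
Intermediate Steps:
C(w) = 15
-C(f) = -1*15 = -15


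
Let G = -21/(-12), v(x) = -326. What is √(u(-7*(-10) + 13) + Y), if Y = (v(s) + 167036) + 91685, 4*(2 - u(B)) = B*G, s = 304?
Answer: √4133771/4 ≈ 508.29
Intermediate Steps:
G = 7/4 (G = -21*(-1/12) = 7/4 ≈ 1.7500)
u(B) = 2 - 7*B/16 (u(B) = 2 - B*7/(4*4) = 2 - 7*B/16)
Y = 258395 (Y = (-326 + 167036) + 91685 = 166710 + 91685 = 258395)
√(u(-7*(-10) + 13) + Y) = √((2 - 7*(-7*(-10) + 13)/16) + 258395) = √((2 - 7*(70 + 13)/16) + 258395) = √((2 - 7/16*83) + 258395) = √((2 - 581/16) + 258395) = √(-549/16 + 258395) = √(4133771/16) = √4133771/4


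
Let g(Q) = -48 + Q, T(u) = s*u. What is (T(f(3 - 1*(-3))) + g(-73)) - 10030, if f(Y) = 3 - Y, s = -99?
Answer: -9854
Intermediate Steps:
T(u) = -99*u
(T(f(3 - 1*(-3))) + g(-73)) - 10030 = (-99*(3 - (3 - 1*(-3))) + (-48 - 73)) - 10030 = (-99*(3 - (3 + 3)) - 121) - 10030 = (-99*(3 - 1*6) - 121) - 10030 = (-99*(3 - 6) - 121) - 10030 = (-99*(-3) - 121) - 10030 = (297 - 121) - 10030 = 176 - 10030 = -9854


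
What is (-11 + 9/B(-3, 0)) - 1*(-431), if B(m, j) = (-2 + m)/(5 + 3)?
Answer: 2028/5 ≈ 405.60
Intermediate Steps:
B(m, j) = -¼ + m/8 (B(m, j) = (-2 + m)/8 = (-2 + m)*(⅛) = -¼ + m/8)
(-11 + 9/B(-3, 0)) - 1*(-431) = (-11 + 9/(-¼ + (⅛)*(-3))) - 1*(-431) = (-11 + 9/(-¼ - 3/8)) + 431 = (-11 + 9/(-5/8)) + 431 = (-11 - 8/5*9) + 431 = (-11 - 72/5) + 431 = -127/5 + 431 = 2028/5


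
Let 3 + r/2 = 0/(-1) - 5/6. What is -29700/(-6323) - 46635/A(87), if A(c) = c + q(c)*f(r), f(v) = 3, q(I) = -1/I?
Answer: -8476416645/15946606 ≈ -531.55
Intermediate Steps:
r = -23/3 (r = -6 + 2*(0/(-1) - 5/6) = -6 + 2*(0*(-1) - 5*1/6) = -6 + 2*(0 - 5/6) = -6 + 2*(-5/6) = -6 - 5/3 = -23/3 ≈ -7.6667)
A(c) = c - 3/c (A(c) = c - 1/c*3 = c - 3/c)
-29700/(-6323) - 46635/A(87) = -29700/(-6323) - 46635/(87 - 3/87) = -29700*(-1/6323) - 46635/(87 - 3*1/87) = 29700/6323 - 46635/(87 - 1/29) = 29700/6323 - 46635/2522/29 = 29700/6323 - 46635*29/2522 = 29700/6323 - 1352415/2522 = -8476416645/15946606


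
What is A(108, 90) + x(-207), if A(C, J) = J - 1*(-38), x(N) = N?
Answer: -79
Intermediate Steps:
A(C, J) = 38 + J (A(C, J) = J + 38 = 38 + J)
A(108, 90) + x(-207) = (38 + 90) - 207 = 128 - 207 = -79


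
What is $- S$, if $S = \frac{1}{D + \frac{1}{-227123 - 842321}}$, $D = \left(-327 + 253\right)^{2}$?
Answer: $- \frac{1069444}{5856275343} \approx -0.00018262$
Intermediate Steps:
$D = 5476$ ($D = \left(-74\right)^{2} = 5476$)
$S = \frac{1069444}{5856275343}$ ($S = \frac{1}{5476 + \frac{1}{-227123 - 842321}} = \frac{1}{5476 + \frac{1}{-1069444}} = \frac{1}{5476 - \frac{1}{1069444}} = \frac{1}{\frac{5856275343}{1069444}} = \frac{1069444}{5856275343} \approx 0.00018262$)
$- S = \left(-1\right) \frac{1069444}{5856275343} = - \frac{1069444}{5856275343}$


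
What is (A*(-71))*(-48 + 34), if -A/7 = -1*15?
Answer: 104370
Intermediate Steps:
A = 105 (A = -(-7)*15 = -7*(-15) = 105)
(A*(-71))*(-48 + 34) = (105*(-71))*(-48 + 34) = -7455*(-14) = 104370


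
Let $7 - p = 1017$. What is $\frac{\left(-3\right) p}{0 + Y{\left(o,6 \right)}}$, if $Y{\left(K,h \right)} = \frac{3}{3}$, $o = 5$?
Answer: $3030$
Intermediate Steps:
$p = -1010$ ($p = 7 - 1017 = -1010$)
$Y{\left(K,h \right)} = 1$ ($Y{\left(K,h \right)} = 3 \cdot \frac{1}{3} = 1$)
$\frac{\left(-3\right) p}{0 + Y{\left(o,6 \right)}} = \frac{\left(-3\right) \left(-1010\right)}{0 + 1} = 1^{-1} \cdot 3030 = 1 \cdot 3030 = 3030$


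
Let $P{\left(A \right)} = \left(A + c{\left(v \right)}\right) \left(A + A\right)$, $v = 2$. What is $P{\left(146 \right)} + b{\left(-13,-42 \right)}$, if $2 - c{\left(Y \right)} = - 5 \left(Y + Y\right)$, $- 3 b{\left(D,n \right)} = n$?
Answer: $49070$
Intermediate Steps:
$b{\left(D,n \right)} = - \frac{n}{3}$
$c{\left(Y \right)} = 2 + 10 Y$ ($c{\left(Y \right)} = 2 - - 5 \left(Y + Y\right) = 2 - - 5 \cdot 2 Y = 2 - - 10 Y = 2 + 10 Y$)
$P{\left(A \right)} = 2 A \left(22 + A\right)$ ($P{\left(A \right)} = \left(A + \left(2 + 10 \cdot 2\right)\right) \left(A + A\right) = \left(A + \left(2 + 20\right)\right) 2 A = \left(A + 22\right) 2 A = \left(22 + A\right) 2 A = 2 A \left(22 + A\right)$)
$P{\left(146 \right)} + b{\left(-13,-42 \right)} = 2 \cdot 146 \left(22 + 146\right) - -14 = 2 \cdot 146 \cdot 168 + 14 = 49056 + 14 = 49070$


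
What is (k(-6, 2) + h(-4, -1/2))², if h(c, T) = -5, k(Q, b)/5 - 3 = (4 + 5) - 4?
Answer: 1225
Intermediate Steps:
k(Q, b) = 40 (k(Q, b) = 15 + 5*((4 + 5) - 4) = 15 + 5*(9 - 4) = 15 + 5*5 = 15 + 25 = 40)
(k(-6, 2) + h(-4, -1/2))² = (40 - 5)² = 35² = 1225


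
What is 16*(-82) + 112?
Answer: -1200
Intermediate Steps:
16*(-82) + 112 = -1312 + 112 = -1200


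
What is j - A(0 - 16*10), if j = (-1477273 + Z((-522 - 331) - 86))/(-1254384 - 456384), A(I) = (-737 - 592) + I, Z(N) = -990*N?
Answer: 2547881215/1710768 ≈ 1489.3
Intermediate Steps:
A(I) = -1329 + I
j = 547663/1710768 (j = (-1477273 - 990*((-522 - 331) - 86))/(-1254384 - 456384) = (-1477273 - 990*(-853 - 86))/(-1710768) = (-1477273 - 990*(-939))*(-1/1710768) = (-1477273 + 929610)*(-1/1710768) = -547663*(-1/1710768) = 547663/1710768 ≈ 0.32013)
j - A(0 - 16*10) = 547663/1710768 - (-1329 + (0 - 16*10)) = 547663/1710768 - (-1329 + (0 - 160)) = 547663/1710768 - (-1329 - 160) = 547663/1710768 - 1*(-1489) = 547663/1710768 + 1489 = 2547881215/1710768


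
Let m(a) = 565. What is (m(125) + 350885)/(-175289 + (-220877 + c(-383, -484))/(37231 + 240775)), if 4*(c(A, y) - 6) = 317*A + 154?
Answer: -43424537200/21658508853 ≈ -2.0050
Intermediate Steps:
c(A, y) = 89/2 + 317*A/4 (c(A, y) = 6 + (317*A + 154)/4 = 6 + (154 + 317*A)/4 = 6 + (77/2 + 317*A/4) = 89/2 + 317*A/4)
(m(125) + 350885)/(-175289 + (-220877 + c(-383, -484))/(37231 + 240775)) = (565 + 350885)/(-175289 + (-220877 + (89/2 + (317/4)*(-383)))/(37231 + 240775)) = 351450/(-175289 + (-220877 + (89/2 - 121411/4))/278006) = 351450/(-175289 + (-220877 - 121233/4)*(1/278006)) = 351450/(-175289 - 1004741/4*1/278006) = 351450/(-175289 - 1004741/1112024) = 351450/(-194926579677/1112024) = 351450*(-1112024/194926579677) = -43424537200/21658508853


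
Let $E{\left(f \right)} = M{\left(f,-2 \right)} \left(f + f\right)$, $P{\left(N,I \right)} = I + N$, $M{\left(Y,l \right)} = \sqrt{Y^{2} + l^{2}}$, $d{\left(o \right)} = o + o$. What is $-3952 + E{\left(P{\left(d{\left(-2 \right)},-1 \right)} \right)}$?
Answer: $-3952 - 10 \sqrt{29} \approx -4005.9$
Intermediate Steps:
$d{\left(o \right)} = 2 o$
$E{\left(f \right)} = 2 f \sqrt{4 + f^{2}}$ ($E{\left(f \right)} = \sqrt{f^{2} + \left(-2\right)^{2}} \left(f + f\right) = \sqrt{f^{2} + 4} \cdot 2 f = \sqrt{4 + f^{2}} \cdot 2 f = 2 f \sqrt{4 + f^{2}}$)
$-3952 + E{\left(P{\left(d{\left(-2 \right)},-1 \right)} \right)} = -3952 + 2 \left(-1 + 2 \left(-2\right)\right) \sqrt{4 + \left(-1 + 2 \left(-2\right)\right)^{2}} = -3952 + 2 \left(-1 - 4\right) \sqrt{4 + \left(-1 - 4\right)^{2}} = -3952 + 2 \left(-5\right) \sqrt{4 + \left(-5\right)^{2}} = -3952 + 2 \left(-5\right) \sqrt{4 + 25} = -3952 + 2 \left(-5\right) \sqrt{29} = -3952 - 10 \sqrt{29}$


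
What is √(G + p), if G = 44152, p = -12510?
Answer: √31642 ≈ 177.88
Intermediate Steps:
√(G + p) = √(44152 - 12510) = √31642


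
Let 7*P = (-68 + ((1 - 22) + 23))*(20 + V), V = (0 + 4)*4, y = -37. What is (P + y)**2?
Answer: 6943225/49 ≈ 1.4170e+5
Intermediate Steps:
V = 16 (V = 4*4 = 16)
P = -2376/7 (P = ((-68 + ((1 - 22) + 23))*(20 + 16))/7 = ((-68 + (-21 + 23))*36)/7 = ((-68 + 2)*36)/7 = (-66*36)/7 = (1/7)*(-2376) = -2376/7 ≈ -339.43)
(P + y)**2 = (-2376/7 - 37)**2 = (-2635/7)**2 = 6943225/49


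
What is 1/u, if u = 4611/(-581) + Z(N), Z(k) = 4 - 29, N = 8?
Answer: -581/19136 ≈ -0.030362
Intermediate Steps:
Z(k) = -25
u = -19136/581 (u = 4611/(-581) - 25 = 4611*(-1/581) - 25 = -4611/581 - 25 = -19136/581 ≈ -32.936)
1/u = 1/(-19136/581) = -581/19136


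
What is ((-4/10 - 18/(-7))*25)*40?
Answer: 15200/7 ≈ 2171.4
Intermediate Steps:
((-4/10 - 18/(-7))*25)*40 = ((-4*⅒ - 18*(-⅐))*25)*40 = ((-⅖ + 18/7)*25)*40 = ((76/35)*25)*40 = (380/7)*40 = 15200/7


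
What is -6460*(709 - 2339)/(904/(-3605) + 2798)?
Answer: 18979964500/5042943 ≈ 3763.7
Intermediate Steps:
-6460*(709 - 2339)/(904/(-3605) + 2798) = -6460*(-1630/(904*(-1/3605) + 2798)) = -6460*(-1630/(-904/3605 + 2798)) = -6460/((10085886/3605)*(-1/1630)) = -6460/(-5042943/2938075) = -6460*(-2938075/5042943) = 18979964500/5042943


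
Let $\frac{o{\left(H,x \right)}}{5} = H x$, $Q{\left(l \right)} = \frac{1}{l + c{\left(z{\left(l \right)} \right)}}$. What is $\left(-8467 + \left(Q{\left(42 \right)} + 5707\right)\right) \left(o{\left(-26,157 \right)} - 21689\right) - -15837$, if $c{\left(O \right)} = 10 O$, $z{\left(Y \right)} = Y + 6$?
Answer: $\frac{20220365365}{174} \approx 1.1621 \cdot 10^{8}$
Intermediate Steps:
$z{\left(Y \right)} = 6 + Y$
$Q{\left(l \right)} = \frac{1}{60 + 11 l}$ ($Q{\left(l \right)} = \frac{1}{l + 10 \left(6 + l\right)} = \frac{1}{l + \left(60 + 10 l\right)} = \frac{1}{60 + 11 l}$)
$o{\left(H,x \right)} = 5 H x$
$\left(-8467 + \left(Q{\left(42 \right)} + 5707\right)\right) \left(o{\left(-26,157 \right)} - 21689\right) - -15837 = \left(-8467 + \left(\frac{1}{60 + 11 \cdot 42} + 5707\right)\right) \left(5 \left(-26\right) 157 - 21689\right) - -15837 = \left(-8467 + \left(\frac{1}{60 + 462} + 5707\right)\right) \left(-20410 - 21689\right) + 15837 = \left(-8467 + \left(\frac{1}{522} + 5707\right)\right) \left(-42099\right) + 15837 = \left(-8467 + \frac{2979055}{522}\right) \left(-42099\right) + 15837 = \left(- \frac{1440719}{522}\right) \left(-42099\right) + 15837 = \frac{20217609727}{174} + 15837 = \frac{20220365365}{174}$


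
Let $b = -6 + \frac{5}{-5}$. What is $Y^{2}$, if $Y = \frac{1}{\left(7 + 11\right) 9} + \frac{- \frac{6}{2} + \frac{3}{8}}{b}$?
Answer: $\frac{61009}{419904} \approx 0.14529$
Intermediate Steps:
$b = -7$ ($b = -6 + 5 \left(- \frac{1}{5}\right) = -6 - 1 = -7$)
$Y = \frac{247}{648}$ ($Y = \frac{1}{\left(7 + 11\right) 9} + \frac{- \frac{6}{2} + \frac{3}{8}}{-7} = \frac{1}{18} \cdot \frac{1}{9} + \left(\left(-6\right) \frac{1}{2} + 3 \cdot \frac{1}{8}\right) \left(- \frac{1}{7}\right) = \frac{1}{18} \cdot \frac{1}{9} + \left(-3 + \frac{3}{8}\right) \left(- \frac{1}{7}\right) = \frac{1}{162} - - \frac{3}{8} = \frac{1}{162} + \frac{3}{8} = \frac{247}{648} \approx 0.38117$)
$Y^{2} = \left(\frac{247}{648}\right)^{2} = \frac{61009}{419904}$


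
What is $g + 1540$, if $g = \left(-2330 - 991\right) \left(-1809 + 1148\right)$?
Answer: $2196721$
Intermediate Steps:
$g = 2195181$ ($g = \left(-3321\right) \left(-661\right) = 2195181$)
$g + 1540 = 2195181 + 1540 = 2196721$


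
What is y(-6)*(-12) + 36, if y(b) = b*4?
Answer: 324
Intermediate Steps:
y(b) = 4*b
y(-6)*(-12) + 36 = (4*(-6))*(-12) + 36 = -24*(-12) + 36 = 288 + 36 = 324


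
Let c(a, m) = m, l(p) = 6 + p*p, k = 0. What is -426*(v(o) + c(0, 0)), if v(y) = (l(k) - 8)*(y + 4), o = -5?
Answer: -852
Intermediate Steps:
l(p) = 6 + p²
v(y) = -8 - 2*y (v(y) = ((6 + 0²) - 8)*(y + 4) = ((6 + 0) - 8)*(4 + y) = (6 - 8)*(4 + y) = -2*(4 + y) = -8 - 2*y)
-426*(v(o) + c(0, 0)) = -426*((-8 - 2*(-5)) + 0) = -426*((-8 + 10) + 0) = -426*(2 + 0) = -426*2 = -852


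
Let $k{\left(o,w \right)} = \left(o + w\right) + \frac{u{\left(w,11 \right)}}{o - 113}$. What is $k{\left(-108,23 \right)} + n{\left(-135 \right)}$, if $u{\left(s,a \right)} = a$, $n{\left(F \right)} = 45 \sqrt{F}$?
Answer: $- \frac{18796}{221} + 135 i \sqrt{15} \approx -85.05 + 522.85 i$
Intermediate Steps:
$k{\left(o,w \right)} = o + w + \frac{11}{-113 + o}$ ($k{\left(o,w \right)} = \left(o + w\right) + \frac{11}{o - 113} = \left(o + w\right) + \frac{11}{-113 + o} = o + w + \frac{11}{-113 + o}$)
$k{\left(-108,23 \right)} + n{\left(-135 \right)} = \frac{11 + \left(-108\right)^{2} - -12204 - 2599 - 2484}{-113 - 108} + 45 \sqrt{-135} = \frac{11 + 11664 + 12204 - 2599 - 2484}{-221} + 45 \cdot 3 i \sqrt{15} = \left(- \frac{1}{221}\right) 18796 + 135 i \sqrt{15} = - \frac{18796}{221} + 135 i \sqrt{15}$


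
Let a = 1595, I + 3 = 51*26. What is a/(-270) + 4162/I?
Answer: -7307/2646 ≈ -2.7615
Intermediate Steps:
I = 1323 (I = -3 + 51*26 = -3 + 1326 = 1323)
a/(-270) + 4162/I = 1595/(-270) + 4162/1323 = 1595*(-1/270) + 4162*(1/1323) = -319/54 + 4162/1323 = -7307/2646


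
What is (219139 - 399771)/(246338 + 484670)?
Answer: -22579/91376 ≈ -0.24710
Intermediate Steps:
(219139 - 399771)/(246338 + 484670) = -180632/731008 = -180632*1/731008 = -22579/91376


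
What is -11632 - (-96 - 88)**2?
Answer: -45488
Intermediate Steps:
-11632 - (-96 - 88)**2 = -11632 - 1*(-184)**2 = -11632 - 1*33856 = -11632 - 33856 = -45488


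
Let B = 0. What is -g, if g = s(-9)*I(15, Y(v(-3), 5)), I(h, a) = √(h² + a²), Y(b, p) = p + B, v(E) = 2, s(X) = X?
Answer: 45*√10 ≈ 142.30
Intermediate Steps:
Y(b, p) = p (Y(b, p) = p + 0 = p)
I(h, a) = √(a² + h²)
g = -45*√10 (g = -9*√(5² + 15²) = -9*√(25 + 225) = -45*√10 ≈ -142.30)
-g = -(-45)*√10 = 45*√10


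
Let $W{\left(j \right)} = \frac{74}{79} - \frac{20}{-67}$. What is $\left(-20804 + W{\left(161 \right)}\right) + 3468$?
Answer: $- \frac{91752910}{5293} \approx -17335.0$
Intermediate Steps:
$W{\left(j \right)} = \frac{6538}{5293}$ ($W{\left(j \right)} = 74 \cdot \frac{1}{79} - - \frac{20}{67} = \frac{74}{79} + \frac{20}{67} = \frac{6538}{5293}$)
$\left(-20804 + W{\left(161 \right)}\right) + 3468 = \left(-20804 + \frac{6538}{5293}\right) + 3468 = - \frac{110109034}{5293} + 3468 = - \frac{91752910}{5293}$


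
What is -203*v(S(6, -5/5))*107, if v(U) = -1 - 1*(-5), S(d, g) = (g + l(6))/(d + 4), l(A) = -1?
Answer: -86884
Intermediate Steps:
S(d, g) = (-1 + g)/(4 + d) (S(d, g) = (g - 1)/(d + 4) = (-1 + g)/(4 + d))
v(U) = 4 (v(U) = -1 + 5 = 4)
-203*v(S(6, -5/5))*107 = -203*4*107 = -812*107 = -86884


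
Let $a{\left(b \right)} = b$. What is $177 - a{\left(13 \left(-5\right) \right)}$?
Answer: $242$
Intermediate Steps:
$177 - a{\left(13 \left(-5\right) \right)} = 177 - 13 \left(-5\right) = 177 - -65 = 177 + 65 = 242$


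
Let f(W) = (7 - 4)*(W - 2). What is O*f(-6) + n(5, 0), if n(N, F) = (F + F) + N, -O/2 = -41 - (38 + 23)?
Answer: -4891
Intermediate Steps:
O = 204 (O = -2*(-41 - (38 + 23)) = -2*(-41 - 1*61) = -2*(-41 - 61) = -2*(-102) = 204)
f(W) = -6 + 3*W (f(W) = 3*(-2 + W) = -6 + 3*W)
n(N, F) = N + 2*F (n(N, F) = 2*F + N = N + 2*F)
O*f(-6) + n(5, 0) = 204*(-6 + 3*(-6)) + (5 + 2*0) = 204*(-6 - 18) + (5 + 0) = 204*(-24) + 5 = -4896 + 5 = -4891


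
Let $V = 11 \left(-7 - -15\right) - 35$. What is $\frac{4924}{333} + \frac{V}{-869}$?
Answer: $\frac{4261307}{289377} \approx 14.726$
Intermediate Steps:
$V = 53$ ($V = 11 \left(-7 + 15\right) - 35 = 11 \cdot 8 - 35 = 88 - 35 = 53$)
$\frac{4924}{333} + \frac{V}{-869} = \frac{4924}{333} + \frac{53}{-869} = 4924 \cdot \frac{1}{333} + 53 \left(- \frac{1}{869}\right) = \frac{4924}{333} - \frac{53}{869} = \frac{4261307}{289377}$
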